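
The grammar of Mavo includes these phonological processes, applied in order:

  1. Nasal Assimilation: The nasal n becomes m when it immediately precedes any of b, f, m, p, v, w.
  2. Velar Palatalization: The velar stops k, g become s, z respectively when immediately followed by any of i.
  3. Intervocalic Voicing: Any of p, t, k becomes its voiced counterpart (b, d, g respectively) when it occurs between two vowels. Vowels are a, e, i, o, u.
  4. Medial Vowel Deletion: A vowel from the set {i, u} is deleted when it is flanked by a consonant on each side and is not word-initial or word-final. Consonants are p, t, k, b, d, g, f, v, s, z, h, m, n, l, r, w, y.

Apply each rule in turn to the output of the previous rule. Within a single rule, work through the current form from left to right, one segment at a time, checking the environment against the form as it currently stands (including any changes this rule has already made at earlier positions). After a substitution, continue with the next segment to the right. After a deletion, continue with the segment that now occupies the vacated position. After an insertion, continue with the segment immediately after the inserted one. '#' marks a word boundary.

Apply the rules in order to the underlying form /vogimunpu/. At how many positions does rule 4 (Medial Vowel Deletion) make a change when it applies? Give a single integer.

1 Nasal Assimilation: [vogimunpu] → [vogimumpu]
2 Velar Palatalization: [vogimumpu] → [vozimumpu]
3 Intervocalic Voicing: no change — [vozimumpu]
4 Medial Vowel Deletion: [vozimumpu] → [vozmmpu]
Rule 4 changed 2 position(s).

2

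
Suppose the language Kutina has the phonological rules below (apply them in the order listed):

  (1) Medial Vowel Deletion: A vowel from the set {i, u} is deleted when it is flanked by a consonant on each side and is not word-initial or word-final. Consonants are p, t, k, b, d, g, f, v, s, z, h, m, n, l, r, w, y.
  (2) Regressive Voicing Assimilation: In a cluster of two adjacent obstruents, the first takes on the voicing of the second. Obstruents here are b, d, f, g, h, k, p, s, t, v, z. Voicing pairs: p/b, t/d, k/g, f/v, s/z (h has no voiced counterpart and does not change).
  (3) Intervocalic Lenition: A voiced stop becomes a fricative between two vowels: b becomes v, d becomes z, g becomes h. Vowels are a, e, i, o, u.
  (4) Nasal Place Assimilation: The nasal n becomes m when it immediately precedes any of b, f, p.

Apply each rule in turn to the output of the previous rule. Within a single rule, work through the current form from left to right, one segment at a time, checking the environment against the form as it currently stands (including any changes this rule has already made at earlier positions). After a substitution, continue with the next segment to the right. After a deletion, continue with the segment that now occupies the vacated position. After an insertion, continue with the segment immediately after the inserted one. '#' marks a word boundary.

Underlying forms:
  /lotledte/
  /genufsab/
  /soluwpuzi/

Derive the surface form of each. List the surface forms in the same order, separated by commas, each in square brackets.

/lotledte/:
  (1) Medial Vowel Deletion: no change — [lotledte]
  (2) Regressive Voicing Assimilation: [lotledte] → [lotlette]
  (3) Intervocalic Lenition: no change — [lotlette]
  (4) Nasal Place Assimilation: no change — [lotlette]
/genufsab/:
  (1) Medial Vowel Deletion: [genufsab] → [genfsab]
  (2) Regressive Voicing Assimilation: no change — [genfsab]
  (3) Intervocalic Lenition: no change — [genfsab]
  (4) Nasal Place Assimilation: [genfsab] → [gemfsab]
/soluwpuzi/:
  (1) Medial Vowel Deletion: [soluwpuzi] → [solwpzi]
  (2) Regressive Voicing Assimilation: [solwpzi] → [solwbzi]
  (3) Intervocalic Lenition: no change — [solwbzi]
  (4) Nasal Place Assimilation: no change — [solwbzi]

[lotlette], [gemfsab], [solwbzi]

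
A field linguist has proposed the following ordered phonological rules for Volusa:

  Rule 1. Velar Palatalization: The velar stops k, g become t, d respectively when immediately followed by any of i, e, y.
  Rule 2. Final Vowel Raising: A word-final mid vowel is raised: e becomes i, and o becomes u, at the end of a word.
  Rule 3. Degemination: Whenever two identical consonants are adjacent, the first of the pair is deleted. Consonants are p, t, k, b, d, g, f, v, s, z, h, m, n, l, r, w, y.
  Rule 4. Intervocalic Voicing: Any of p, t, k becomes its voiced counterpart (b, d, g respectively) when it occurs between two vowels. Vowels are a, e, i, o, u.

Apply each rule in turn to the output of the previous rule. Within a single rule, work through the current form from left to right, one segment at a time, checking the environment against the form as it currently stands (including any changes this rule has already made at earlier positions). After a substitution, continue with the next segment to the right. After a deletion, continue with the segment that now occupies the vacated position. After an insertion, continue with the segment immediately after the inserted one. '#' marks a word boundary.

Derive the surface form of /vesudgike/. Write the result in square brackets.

Rule 1 Velar Palatalization: [vesudgike] → [vesuddite]
Rule 2 Final Vowel Raising: [vesuddite] → [vesudditi]
Rule 3 Degemination: [vesudditi] → [vesuditi]
Rule 4 Intervocalic Voicing: [vesuditi] → [vesudidi]

[vesudidi]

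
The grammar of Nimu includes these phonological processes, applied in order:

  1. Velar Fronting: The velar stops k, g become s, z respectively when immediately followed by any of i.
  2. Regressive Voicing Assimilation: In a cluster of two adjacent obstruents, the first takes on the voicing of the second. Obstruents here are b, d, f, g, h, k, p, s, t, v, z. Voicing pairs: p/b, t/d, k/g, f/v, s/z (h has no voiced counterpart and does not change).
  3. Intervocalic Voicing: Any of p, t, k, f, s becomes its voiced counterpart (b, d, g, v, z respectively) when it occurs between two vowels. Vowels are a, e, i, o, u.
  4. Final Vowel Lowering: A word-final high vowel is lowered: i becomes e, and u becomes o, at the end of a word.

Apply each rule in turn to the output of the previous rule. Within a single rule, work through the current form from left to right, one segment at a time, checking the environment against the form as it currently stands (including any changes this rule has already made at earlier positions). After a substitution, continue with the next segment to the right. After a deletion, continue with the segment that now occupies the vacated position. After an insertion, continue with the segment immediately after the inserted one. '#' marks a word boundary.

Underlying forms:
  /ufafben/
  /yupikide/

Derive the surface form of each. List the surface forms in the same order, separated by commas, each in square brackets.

[uvavben], [yubizide]

/ufafben/:
  1 Velar Fronting: no change — [ufafben]
  2 Regressive Voicing Assimilation: [ufafben] → [ufavben]
  3 Intervocalic Voicing: [ufavben] → [uvavben]
  4 Final Vowel Lowering: no change — [uvavben]
/yupikide/:
  1 Velar Fronting: [yupikide] → [yupiside]
  2 Regressive Voicing Assimilation: no change — [yupiside]
  3 Intervocalic Voicing: [yupiside] → [yubizide]
  4 Final Vowel Lowering: no change — [yubizide]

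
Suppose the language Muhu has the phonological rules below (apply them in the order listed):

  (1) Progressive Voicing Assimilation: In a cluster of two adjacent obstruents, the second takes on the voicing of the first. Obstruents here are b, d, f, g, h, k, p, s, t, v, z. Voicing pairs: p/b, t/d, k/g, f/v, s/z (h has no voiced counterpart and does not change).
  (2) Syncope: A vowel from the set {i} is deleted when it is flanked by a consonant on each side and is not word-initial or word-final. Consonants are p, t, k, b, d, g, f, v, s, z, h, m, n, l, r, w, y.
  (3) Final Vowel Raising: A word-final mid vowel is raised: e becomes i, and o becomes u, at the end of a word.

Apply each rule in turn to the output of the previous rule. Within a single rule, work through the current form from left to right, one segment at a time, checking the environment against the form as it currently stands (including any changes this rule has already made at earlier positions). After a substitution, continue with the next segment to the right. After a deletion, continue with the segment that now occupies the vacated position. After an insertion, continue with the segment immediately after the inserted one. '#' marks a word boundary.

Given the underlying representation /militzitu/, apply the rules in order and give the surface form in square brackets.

[mltstu]

(1) Progressive Voicing Assimilation: [militzitu] → [militsitu]
(2) Syncope: [militsitu] → [mltstu]
(3) Final Vowel Raising: no change — [mltstu]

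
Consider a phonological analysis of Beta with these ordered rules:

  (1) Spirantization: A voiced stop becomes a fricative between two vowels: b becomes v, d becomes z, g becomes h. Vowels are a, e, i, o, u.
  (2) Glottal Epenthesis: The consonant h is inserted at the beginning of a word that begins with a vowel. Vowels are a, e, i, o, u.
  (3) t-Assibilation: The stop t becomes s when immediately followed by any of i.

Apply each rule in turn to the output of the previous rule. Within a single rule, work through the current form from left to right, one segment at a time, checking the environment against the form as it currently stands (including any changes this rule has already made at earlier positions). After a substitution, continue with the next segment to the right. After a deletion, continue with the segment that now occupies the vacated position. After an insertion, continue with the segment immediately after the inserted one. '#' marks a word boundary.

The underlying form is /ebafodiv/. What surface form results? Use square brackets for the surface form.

(1) Spirantization: [ebafodiv] → [evafoziv]
(2) Glottal Epenthesis: [evafoziv] → [hevafoziv]
(3) t-Assibilation: no change — [hevafoziv]

[hevafoziv]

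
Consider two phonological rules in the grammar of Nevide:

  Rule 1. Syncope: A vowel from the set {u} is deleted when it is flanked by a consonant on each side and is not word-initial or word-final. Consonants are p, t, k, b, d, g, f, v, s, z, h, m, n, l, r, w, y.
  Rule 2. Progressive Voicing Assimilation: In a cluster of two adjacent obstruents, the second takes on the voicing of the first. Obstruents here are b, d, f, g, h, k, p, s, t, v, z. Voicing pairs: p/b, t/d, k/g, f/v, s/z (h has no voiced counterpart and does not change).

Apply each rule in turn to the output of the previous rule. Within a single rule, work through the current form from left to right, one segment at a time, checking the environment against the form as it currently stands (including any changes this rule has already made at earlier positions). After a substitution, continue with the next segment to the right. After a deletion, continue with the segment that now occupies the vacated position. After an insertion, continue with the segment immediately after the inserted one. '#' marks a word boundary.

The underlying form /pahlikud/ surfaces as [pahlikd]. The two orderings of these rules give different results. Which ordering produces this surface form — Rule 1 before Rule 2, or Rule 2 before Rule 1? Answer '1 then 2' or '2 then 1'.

2 then 1

Order 1 then 2:
  1 Syncope: [pahlikud] → [pahlikd]
  2 Progressive Voicing Assimilation: [pahlikd] → [pahlikt]
  result: [pahlikt]
Order 2 then 1:
  2 Progressive Voicing Assimilation: no change — [pahlikud]
  1 Syncope: [pahlikud] → [pahlikd]
  result: [pahlikd]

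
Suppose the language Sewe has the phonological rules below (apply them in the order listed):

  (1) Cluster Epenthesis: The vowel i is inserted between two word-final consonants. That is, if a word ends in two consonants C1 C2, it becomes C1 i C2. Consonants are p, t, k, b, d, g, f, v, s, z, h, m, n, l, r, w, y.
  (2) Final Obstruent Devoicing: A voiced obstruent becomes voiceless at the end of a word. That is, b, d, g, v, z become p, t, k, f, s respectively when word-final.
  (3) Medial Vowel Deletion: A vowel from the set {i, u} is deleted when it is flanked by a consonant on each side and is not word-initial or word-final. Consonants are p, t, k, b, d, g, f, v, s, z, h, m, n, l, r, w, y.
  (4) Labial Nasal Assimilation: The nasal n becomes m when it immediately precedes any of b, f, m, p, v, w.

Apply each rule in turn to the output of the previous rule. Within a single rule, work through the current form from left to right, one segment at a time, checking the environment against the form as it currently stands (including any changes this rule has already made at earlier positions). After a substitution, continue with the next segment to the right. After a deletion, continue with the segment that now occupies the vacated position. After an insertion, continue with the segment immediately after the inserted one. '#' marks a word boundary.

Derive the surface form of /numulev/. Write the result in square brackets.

(1) Cluster Epenthesis: no change — [numulev]
(2) Final Obstruent Devoicing: [numulev] → [numulef]
(3) Medial Vowel Deletion: [numulef] → [nmlef]
(4) Labial Nasal Assimilation: [nmlef] → [mmlef]

[mmlef]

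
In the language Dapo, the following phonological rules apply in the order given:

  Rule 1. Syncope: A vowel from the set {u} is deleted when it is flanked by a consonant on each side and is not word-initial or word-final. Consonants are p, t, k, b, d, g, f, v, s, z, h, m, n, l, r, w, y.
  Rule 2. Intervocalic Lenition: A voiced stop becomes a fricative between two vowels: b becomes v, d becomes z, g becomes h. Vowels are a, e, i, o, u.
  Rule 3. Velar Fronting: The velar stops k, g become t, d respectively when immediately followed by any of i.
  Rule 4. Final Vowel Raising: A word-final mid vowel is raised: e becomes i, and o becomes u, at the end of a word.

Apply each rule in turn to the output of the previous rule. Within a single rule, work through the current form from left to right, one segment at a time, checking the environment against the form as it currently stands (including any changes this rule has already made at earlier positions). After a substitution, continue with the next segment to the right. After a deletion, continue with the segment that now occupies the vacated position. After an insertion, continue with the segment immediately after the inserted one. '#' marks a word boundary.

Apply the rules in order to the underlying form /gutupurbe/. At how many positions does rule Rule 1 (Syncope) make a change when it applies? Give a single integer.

Rule 1 Syncope: [gutupurbe] → [gtprbe]
Rule 2 Intervocalic Lenition: no change — [gtprbe]
Rule 3 Velar Fronting: no change — [gtprbe]
Rule 4 Final Vowel Raising: [gtprbe] → [gtprbi]
Rule Rule 1 changed 3 position(s).

3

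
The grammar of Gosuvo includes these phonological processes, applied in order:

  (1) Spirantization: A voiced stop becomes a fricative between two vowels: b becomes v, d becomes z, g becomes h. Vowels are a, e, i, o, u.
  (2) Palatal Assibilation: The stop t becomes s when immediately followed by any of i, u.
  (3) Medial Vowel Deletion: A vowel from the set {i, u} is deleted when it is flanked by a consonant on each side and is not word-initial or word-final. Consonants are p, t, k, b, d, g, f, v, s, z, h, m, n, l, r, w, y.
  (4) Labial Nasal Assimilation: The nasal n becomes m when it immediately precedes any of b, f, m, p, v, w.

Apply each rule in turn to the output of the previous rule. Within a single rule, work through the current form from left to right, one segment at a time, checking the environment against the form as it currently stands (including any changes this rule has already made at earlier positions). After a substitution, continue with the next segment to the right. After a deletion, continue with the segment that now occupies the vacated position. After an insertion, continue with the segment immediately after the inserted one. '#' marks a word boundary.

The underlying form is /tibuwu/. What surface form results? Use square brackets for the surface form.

(1) Spirantization: [tibuwu] → [tivuwu]
(2) Palatal Assibilation: [tivuwu] → [sivuwu]
(3) Medial Vowel Deletion: [sivuwu] → [svwu]
(4) Labial Nasal Assimilation: no change — [svwu]

[svwu]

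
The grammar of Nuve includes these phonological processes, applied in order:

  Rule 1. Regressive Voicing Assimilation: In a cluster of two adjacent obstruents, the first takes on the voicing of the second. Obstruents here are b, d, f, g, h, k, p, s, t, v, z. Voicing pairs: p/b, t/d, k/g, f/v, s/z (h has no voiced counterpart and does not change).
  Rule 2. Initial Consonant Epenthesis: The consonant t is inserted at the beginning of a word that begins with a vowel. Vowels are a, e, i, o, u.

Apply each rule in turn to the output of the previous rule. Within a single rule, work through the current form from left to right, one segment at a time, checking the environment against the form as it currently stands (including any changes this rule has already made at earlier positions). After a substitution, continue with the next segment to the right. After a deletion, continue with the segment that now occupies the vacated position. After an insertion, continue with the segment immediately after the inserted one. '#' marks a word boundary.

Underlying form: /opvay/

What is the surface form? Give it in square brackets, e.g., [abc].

[tobvay]

Rule 1 Regressive Voicing Assimilation: [opvay] → [obvay]
Rule 2 Initial Consonant Epenthesis: [obvay] → [tobvay]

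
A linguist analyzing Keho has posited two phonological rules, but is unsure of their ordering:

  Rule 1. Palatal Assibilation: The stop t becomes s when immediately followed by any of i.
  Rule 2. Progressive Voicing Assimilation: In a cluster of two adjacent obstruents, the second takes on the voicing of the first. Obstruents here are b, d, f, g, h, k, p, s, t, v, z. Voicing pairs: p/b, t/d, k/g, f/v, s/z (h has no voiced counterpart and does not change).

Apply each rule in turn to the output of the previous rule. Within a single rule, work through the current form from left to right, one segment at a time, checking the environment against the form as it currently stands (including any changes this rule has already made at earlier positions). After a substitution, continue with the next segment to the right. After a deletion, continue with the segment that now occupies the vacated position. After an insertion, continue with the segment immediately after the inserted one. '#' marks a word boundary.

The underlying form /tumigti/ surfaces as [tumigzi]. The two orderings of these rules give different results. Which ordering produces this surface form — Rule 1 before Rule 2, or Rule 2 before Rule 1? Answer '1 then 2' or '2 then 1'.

Order 1 then 2:
  1 Palatal Assibilation: [tumigti] → [tumigsi]
  2 Progressive Voicing Assimilation: [tumigsi] → [tumigzi]
  result: [tumigzi]
Order 2 then 1:
  2 Progressive Voicing Assimilation: [tumigti] → [tumigdi]
  1 Palatal Assibilation: no change — [tumigdi]
  result: [tumigdi]

1 then 2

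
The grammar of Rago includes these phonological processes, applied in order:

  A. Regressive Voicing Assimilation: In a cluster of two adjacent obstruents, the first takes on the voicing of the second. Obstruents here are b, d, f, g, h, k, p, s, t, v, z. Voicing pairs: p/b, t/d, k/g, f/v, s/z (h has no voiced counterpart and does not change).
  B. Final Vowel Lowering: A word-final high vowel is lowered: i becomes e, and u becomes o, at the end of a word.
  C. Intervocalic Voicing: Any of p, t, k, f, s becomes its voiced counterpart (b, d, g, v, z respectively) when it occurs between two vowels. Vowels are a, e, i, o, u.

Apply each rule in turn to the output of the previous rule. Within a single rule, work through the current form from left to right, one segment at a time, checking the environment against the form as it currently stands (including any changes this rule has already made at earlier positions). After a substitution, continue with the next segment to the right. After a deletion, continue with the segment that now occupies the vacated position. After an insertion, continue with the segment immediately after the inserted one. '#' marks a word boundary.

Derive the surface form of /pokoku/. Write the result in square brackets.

A Regressive Voicing Assimilation: no change — [pokoku]
B Final Vowel Lowering: [pokoku] → [pokoko]
C Intervocalic Voicing: [pokoko] → [pogogo]

[pogogo]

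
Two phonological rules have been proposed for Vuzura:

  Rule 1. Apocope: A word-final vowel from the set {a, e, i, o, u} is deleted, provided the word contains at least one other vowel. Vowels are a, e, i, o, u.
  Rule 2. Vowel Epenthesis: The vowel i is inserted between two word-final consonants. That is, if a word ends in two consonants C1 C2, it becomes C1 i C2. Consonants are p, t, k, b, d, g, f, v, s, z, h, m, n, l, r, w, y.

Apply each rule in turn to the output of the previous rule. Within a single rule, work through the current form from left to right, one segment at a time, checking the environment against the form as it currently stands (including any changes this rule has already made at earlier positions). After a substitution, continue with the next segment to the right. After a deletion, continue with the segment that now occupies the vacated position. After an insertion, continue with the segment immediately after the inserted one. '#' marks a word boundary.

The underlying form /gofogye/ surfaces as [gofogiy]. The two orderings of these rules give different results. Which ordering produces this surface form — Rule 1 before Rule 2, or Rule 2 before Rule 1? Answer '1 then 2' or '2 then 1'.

Order 1 then 2:
  1 Apocope: [gofogye] → [gofogy]
  2 Vowel Epenthesis: [gofogy] → [gofogiy]
  result: [gofogiy]
Order 2 then 1:
  2 Vowel Epenthesis: no change — [gofogye]
  1 Apocope: [gofogye] → [gofogy]
  result: [gofogy]

1 then 2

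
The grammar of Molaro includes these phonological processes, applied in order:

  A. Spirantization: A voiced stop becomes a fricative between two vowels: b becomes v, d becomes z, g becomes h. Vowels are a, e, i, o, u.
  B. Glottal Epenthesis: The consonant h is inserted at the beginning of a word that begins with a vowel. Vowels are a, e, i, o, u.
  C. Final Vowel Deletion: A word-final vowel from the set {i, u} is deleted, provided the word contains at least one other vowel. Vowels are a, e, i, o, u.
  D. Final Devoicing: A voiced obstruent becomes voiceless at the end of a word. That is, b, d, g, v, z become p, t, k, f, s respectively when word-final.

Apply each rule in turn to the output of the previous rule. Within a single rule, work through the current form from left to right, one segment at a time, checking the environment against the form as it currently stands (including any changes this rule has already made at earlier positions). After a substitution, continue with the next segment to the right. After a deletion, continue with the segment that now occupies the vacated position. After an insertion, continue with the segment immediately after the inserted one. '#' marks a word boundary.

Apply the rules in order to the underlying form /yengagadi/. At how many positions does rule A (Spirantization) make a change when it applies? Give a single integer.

A Spirantization: [yengagadi] → [yengahazi]
B Glottal Epenthesis: no change — [yengahazi]
C Final Vowel Deletion: [yengahazi] → [yengahaz]
D Final Devoicing: [yengahaz] → [yengahas]
Rule A changed 2 position(s).

2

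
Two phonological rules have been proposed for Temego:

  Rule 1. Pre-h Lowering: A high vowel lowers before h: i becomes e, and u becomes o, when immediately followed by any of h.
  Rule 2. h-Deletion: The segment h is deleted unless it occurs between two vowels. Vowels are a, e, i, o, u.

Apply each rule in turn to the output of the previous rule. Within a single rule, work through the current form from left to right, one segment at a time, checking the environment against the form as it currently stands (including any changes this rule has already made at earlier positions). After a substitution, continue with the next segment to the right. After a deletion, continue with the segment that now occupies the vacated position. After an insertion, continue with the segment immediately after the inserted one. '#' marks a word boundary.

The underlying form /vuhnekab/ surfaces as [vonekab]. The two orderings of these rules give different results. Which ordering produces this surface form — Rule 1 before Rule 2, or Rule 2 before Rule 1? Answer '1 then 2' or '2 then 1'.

1 then 2

Order 1 then 2:
  1 Pre-h Lowering: [vuhnekab] → [vohnekab]
  2 h-Deletion: [vohnekab] → [vonekab]
  result: [vonekab]
Order 2 then 1:
  2 h-Deletion: [vuhnekab] → [vunekab]
  1 Pre-h Lowering: no change — [vunekab]
  result: [vunekab]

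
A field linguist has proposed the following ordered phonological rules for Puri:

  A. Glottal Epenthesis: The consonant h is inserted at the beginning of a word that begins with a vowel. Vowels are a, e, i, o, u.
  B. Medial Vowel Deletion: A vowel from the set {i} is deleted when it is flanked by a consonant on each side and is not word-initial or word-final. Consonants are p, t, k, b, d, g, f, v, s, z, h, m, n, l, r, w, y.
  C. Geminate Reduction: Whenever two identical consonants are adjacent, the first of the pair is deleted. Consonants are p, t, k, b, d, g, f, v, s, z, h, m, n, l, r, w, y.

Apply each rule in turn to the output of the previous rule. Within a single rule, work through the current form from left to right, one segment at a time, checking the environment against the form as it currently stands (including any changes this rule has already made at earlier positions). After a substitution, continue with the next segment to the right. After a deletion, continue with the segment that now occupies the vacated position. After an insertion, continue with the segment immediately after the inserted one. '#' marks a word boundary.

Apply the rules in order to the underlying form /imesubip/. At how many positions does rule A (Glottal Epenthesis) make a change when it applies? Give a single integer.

A Glottal Epenthesis: [imesubip] → [himesubip]
B Medial Vowel Deletion: [himesubip] → [hmesubp]
C Geminate Reduction: no change — [hmesubp]
Rule A changed 1 position(s).

1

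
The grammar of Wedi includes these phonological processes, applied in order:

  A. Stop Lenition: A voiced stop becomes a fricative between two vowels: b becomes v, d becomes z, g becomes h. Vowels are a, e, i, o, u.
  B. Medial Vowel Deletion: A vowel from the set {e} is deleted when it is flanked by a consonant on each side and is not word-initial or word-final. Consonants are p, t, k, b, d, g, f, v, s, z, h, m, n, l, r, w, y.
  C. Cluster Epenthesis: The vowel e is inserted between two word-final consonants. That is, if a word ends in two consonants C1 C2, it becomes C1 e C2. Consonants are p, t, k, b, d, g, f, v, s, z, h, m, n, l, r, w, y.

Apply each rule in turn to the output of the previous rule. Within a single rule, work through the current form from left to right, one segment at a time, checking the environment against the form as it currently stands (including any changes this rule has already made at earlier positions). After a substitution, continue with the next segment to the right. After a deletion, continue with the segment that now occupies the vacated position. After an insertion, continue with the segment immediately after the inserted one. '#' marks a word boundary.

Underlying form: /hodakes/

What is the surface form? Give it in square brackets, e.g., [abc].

[hozakes]

A Stop Lenition: [hodakes] → [hozakes]
B Medial Vowel Deletion: [hozakes] → [hozaks]
C Cluster Epenthesis: [hozaks] → [hozakes]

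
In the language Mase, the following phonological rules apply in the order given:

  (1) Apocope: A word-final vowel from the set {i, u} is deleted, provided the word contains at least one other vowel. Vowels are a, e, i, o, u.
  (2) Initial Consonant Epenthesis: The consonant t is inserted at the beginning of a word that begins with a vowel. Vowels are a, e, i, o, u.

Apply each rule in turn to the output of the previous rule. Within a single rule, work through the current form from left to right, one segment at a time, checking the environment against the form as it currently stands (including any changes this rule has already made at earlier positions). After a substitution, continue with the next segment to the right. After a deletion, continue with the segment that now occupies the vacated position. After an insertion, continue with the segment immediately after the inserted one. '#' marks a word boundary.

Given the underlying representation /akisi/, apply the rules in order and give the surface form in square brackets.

(1) Apocope: [akisi] → [akis]
(2) Initial Consonant Epenthesis: [akis] → [takis]

[takis]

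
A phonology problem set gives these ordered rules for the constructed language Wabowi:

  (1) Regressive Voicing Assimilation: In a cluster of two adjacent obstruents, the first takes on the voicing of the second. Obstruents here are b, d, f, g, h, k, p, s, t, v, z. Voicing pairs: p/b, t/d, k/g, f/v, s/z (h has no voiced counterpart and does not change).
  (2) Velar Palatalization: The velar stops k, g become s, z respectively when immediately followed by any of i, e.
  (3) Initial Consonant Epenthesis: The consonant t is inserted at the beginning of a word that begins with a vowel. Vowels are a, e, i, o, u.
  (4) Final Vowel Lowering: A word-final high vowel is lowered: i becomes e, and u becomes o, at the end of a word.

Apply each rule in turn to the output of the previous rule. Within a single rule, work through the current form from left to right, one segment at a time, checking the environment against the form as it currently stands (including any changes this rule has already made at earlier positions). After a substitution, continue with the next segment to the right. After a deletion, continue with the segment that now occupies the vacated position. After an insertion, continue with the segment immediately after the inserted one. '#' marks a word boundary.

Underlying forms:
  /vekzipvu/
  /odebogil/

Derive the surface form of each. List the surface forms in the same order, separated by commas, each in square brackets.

/vekzipvu/:
  (1) Regressive Voicing Assimilation: [vekzipvu] → [vegzibvu]
  (2) Velar Palatalization: no change — [vegzibvu]
  (3) Initial Consonant Epenthesis: no change — [vegzibvu]
  (4) Final Vowel Lowering: [vegzibvu] → [vegzibvo]
/odebogil/:
  (1) Regressive Voicing Assimilation: no change — [odebogil]
  (2) Velar Palatalization: [odebogil] → [odebozil]
  (3) Initial Consonant Epenthesis: [odebozil] → [todebozil]
  (4) Final Vowel Lowering: no change — [todebozil]

[vegzibvo], [todebozil]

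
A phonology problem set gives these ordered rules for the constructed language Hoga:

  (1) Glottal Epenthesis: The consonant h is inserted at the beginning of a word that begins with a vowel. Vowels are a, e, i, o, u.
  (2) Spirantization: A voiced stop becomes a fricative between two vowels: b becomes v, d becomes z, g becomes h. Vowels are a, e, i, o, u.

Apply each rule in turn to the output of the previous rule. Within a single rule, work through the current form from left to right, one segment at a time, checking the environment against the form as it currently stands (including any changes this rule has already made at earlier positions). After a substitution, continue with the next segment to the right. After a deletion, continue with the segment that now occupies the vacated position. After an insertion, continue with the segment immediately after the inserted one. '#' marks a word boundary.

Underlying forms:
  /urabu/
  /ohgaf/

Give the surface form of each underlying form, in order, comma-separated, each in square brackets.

/urabu/:
  (1) Glottal Epenthesis: [urabu] → [hurabu]
  (2) Spirantization: [hurabu] → [huravu]
/ohgaf/:
  (1) Glottal Epenthesis: [ohgaf] → [hohgaf]
  (2) Spirantization: no change — [hohgaf]

[huravu], [hohgaf]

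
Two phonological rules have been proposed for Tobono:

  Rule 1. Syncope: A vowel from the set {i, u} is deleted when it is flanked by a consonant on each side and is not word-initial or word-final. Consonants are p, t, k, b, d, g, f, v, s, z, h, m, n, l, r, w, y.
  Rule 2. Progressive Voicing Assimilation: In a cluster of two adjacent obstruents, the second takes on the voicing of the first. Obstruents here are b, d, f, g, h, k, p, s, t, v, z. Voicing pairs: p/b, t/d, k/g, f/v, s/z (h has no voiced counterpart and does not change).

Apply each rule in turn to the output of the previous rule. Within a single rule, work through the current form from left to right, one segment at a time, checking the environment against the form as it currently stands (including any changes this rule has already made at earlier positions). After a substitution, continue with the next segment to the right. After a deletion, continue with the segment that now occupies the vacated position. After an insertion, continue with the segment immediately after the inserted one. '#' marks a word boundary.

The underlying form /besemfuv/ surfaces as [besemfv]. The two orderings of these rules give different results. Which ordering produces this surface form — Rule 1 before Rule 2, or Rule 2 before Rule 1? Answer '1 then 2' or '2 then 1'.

Order 1 then 2:
  1 Syncope: [besemfuv] → [besemfv]
  2 Progressive Voicing Assimilation: [besemfv] → [besemff]
  result: [besemff]
Order 2 then 1:
  2 Progressive Voicing Assimilation: no change — [besemfuv]
  1 Syncope: [besemfuv] → [besemfv]
  result: [besemfv]

2 then 1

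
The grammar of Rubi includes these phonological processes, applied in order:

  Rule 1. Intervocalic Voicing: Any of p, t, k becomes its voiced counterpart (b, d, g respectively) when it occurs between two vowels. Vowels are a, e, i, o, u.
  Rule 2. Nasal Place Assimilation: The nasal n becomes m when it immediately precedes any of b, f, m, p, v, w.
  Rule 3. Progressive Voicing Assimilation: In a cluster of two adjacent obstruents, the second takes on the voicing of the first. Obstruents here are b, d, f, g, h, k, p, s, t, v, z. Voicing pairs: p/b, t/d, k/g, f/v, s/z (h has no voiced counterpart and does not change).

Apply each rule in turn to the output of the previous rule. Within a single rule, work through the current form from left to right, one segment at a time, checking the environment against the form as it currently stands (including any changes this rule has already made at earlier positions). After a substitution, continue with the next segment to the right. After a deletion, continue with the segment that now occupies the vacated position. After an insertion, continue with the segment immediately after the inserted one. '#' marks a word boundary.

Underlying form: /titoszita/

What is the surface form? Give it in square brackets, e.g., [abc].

Rule 1 Intervocalic Voicing: [titoszita] → [tidoszida]
Rule 2 Nasal Place Assimilation: no change — [tidoszida]
Rule 3 Progressive Voicing Assimilation: [tidoszida] → [tidossida]

[tidossida]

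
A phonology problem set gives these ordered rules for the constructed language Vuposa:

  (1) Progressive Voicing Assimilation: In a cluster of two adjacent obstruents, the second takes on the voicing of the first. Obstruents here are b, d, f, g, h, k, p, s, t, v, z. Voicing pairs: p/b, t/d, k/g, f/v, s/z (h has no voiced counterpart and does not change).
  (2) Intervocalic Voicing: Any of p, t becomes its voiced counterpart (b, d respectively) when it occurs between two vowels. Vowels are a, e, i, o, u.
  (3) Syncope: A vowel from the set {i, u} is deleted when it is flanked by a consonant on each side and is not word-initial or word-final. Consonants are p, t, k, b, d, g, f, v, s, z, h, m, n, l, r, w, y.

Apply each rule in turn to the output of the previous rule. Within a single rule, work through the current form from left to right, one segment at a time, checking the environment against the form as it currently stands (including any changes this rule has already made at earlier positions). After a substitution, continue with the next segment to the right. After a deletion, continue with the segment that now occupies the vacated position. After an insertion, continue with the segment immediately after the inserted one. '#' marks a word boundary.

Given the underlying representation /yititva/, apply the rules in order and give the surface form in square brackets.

[ydtfa]

(1) Progressive Voicing Assimilation: [yititva] → [yititfa]
(2) Intervocalic Voicing: [yititfa] → [yiditfa]
(3) Syncope: [yiditfa] → [ydtfa]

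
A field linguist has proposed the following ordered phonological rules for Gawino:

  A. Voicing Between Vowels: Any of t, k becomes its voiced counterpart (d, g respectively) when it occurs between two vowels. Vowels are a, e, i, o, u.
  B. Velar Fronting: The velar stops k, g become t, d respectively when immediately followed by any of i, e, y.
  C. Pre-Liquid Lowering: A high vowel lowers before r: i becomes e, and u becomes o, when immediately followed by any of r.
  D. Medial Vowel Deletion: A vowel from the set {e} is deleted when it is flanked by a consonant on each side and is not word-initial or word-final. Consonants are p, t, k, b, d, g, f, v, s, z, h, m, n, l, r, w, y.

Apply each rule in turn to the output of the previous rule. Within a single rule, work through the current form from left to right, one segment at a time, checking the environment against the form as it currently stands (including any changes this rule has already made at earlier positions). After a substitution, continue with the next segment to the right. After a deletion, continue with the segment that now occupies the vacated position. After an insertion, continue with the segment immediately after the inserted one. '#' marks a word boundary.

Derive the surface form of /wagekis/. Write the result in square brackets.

[waddis]

A Voicing Between Vowels: [wagekis] → [wagegis]
B Velar Fronting: [wagegis] → [wadedis]
C Pre-Liquid Lowering: no change — [wadedis]
D Medial Vowel Deletion: [wadedis] → [waddis]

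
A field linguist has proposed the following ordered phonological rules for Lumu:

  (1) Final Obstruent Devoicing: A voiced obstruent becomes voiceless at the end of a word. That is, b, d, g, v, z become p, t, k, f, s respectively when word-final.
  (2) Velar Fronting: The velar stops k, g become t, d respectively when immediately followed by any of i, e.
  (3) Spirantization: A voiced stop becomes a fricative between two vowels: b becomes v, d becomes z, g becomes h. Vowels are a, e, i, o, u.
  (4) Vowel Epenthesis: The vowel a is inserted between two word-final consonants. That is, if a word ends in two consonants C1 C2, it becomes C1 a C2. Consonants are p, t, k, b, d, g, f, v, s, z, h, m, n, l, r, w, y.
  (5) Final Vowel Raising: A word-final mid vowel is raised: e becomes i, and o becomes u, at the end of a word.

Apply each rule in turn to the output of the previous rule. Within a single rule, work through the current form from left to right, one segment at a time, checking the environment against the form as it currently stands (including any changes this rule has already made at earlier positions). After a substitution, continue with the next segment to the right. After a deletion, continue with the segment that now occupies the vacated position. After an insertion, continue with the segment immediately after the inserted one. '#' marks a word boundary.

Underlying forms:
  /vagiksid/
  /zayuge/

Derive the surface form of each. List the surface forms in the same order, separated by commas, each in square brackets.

[vaziksit], [zayuzi]

/vagiksid/:
  (1) Final Obstruent Devoicing: [vagiksid] → [vagiksit]
  (2) Velar Fronting: [vagiksit] → [vadiksit]
  (3) Spirantization: [vadiksit] → [vaziksit]
  (4) Vowel Epenthesis: no change — [vaziksit]
  (5) Final Vowel Raising: no change — [vaziksit]
/zayuge/:
  (1) Final Obstruent Devoicing: no change — [zayuge]
  (2) Velar Fronting: [zayuge] → [zayude]
  (3) Spirantization: [zayude] → [zayuze]
  (4) Vowel Epenthesis: no change — [zayuze]
  (5) Final Vowel Raising: [zayuze] → [zayuzi]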